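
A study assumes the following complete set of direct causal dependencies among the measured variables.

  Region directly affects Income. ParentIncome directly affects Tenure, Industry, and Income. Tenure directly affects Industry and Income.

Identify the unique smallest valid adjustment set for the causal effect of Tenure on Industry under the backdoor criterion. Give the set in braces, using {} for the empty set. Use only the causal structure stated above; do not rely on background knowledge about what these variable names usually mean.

Variables eligible for adjustment (non-descendants of Tenure, excluding Tenure and Industry): {ParentIncome, Region}.
Backdoor paths from Tenure to Industry:
  P1: Tenure <- ParentIncome -> Industry
The empty set is not sufficient: P1 (Tenure <- ParentIncome -> Industry) has no collider blocking it and no conditioned non-collider, so it is open.
Try {ParentIncome}:
  P1: blocked at fork node ParentIncome ∈ conditioning set.
{ParentIncome} contains no descendant of Tenure and blocks every backdoor path.
No other singleton works — e.g. {Region} leaves P1 open — so {ParentIncome} is the unique smallest valid adjustment set.

{ParentIncome}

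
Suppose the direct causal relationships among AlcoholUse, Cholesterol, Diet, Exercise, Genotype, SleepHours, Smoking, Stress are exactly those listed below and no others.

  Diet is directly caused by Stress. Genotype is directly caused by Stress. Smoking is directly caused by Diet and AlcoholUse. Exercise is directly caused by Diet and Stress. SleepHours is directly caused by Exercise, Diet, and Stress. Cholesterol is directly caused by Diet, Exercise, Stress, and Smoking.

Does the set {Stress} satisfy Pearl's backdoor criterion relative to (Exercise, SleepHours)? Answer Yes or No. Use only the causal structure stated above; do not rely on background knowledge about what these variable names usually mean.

Backdoor paths from Exercise to SleepHours (paths whose first edge points into Exercise):
  P1: Exercise <- Stress -> Diet -> SleepHours
  P2: Exercise <- Stress -> SleepHours
  P3: Exercise <- Stress -> Cholesterol <- Diet -> SleepHours
  P4: Exercise <- Stress -> Cholesterol <- Smoking <- Diet -> SleepHours
  P5: Exercise <- Diet <- Stress -> SleepHours
  P6: Exercise <- Diet -> Smoking -> Cholesterol <- Stress -> SleepHours
  P7: Exercise <- Diet -> SleepHours
  P8: Exercise <- Diet -> Cholesterol <- Stress -> SleepHours
Condition 1 (no descendant of Exercise in the set): holds — descendants of Exercise are {Cholesterol, SleepHours}; none are in {Stress}.
Condition 2 (every backdoor path blocked by {Stress}):
  P1: blocked at fork node Stress ∈ conditioning set.
  P2: blocked at fork node Stress ∈ conditioning set.
  P3: blocked at fork node Stress ∈ conditioning set.
  P4: blocked at fork node Stress ∈ conditioning set.
  P5: blocked at fork node Stress ∈ conditioning set.
  P6: blocked at collider Cholesterol (neither it nor any descendant is in the conditioning set).
  P7: open — no interior node is in the conditioning set.
  P8: blocked at collider Cholesterol (neither it nor any descendant is in the conditioning set).
{Stress} does not satisfy the backdoor criterion.

No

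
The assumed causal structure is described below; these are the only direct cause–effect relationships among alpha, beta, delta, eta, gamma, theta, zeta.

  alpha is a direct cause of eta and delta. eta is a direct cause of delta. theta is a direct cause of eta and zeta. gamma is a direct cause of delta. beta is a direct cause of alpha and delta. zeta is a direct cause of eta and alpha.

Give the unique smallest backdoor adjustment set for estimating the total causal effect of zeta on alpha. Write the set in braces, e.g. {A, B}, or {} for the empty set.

{}

Variables eligible for adjustment (non-descendants of zeta, excluding zeta and alpha): {beta, gamma, theta}.
Backdoor paths from zeta to alpha:
  P1: zeta <- theta -> eta <- alpha
  P2: zeta <- theta -> eta -> delta <- beta -> alpha
  P3: zeta <- theta -> eta -> delta <- alpha
Each backdoor path contains an unconditioned collider, so every path is already blocked with the empty conditioning set:
  P1: blocked at collider eta (neither it nor any descendant is in the conditioning set).
  P2: blocked at collider delta (neither it nor any descendant is in the conditioning set).
  P3: blocked at collider delta (neither it nor any descendant is in the conditioning set).
The empty set is therefore the unique smallest valid set.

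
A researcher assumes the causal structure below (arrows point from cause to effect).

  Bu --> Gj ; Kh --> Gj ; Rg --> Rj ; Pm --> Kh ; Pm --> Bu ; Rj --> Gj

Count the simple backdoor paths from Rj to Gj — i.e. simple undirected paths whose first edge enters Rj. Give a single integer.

0

A backdoor path from Rj to Gj is any simple undirected path whose first edge points into Rj (i.e. leaves Rj via a parent).
Parents of Rj: {Rg}.
No simple path from any parent of Rj reaches Gj without revisiting Rj, so there are no backdoor paths.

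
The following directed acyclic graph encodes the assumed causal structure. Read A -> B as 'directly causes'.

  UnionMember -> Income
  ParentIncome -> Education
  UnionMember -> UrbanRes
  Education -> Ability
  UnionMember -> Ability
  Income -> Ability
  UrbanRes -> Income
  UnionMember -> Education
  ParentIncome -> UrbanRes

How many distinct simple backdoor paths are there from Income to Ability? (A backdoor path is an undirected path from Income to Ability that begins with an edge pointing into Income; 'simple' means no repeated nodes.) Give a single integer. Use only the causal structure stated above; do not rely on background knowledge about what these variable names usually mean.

7

A backdoor path from Income to Ability is any simple undirected path whose first edge points into Income (i.e. leaves Income via a parent).
Parents of Income: {UnionMember, UrbanRes}.
Enumerating:
  P1: Income <- UnionMember -> UrbanRes <- ParentIncome -> Education -> Ability
  P2: Income <- UnionMember -> Education -> Ability
  P3: Income <- UnionMember -> Ability
  P4: Income <- UrbanRes <- ParentIncome -> Education <- UnionMember -> Ability
  P5: Income <- UrbanRes <- ParentIncome -> Education -> Ability
  P6: Income <- UrbanRes <- UnionMember -> Education -> Ability
  P7: Income <- UrbanRes <- UnionMember -> Ability
That exhausts the simple backdoor paths. Count: 7.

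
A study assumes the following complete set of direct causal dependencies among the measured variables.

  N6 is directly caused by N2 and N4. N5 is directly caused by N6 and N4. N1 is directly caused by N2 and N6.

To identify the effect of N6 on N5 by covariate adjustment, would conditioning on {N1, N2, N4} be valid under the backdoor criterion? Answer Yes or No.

Backdoor paths from N6 to N5 (paths whose first edge points into N6):
  P1: N6 <- N4 -> N5
Condition 1 (no descendant of N6 in the set): FAILS — N1 is a descendant of N6.
Condition 2 (every backdoor path blocked by {N1, N2, N4}):
  P1: blocked at fork node N4 ∈ conditioning set.
{N1, N2, N4} does not satisfy the backdoor criterion.

No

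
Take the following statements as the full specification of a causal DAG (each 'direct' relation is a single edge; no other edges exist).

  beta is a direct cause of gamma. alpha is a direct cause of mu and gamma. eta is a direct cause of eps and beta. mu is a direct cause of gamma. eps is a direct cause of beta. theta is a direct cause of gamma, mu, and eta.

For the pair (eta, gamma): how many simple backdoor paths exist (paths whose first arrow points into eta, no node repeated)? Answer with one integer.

A backdoor path from eta to gamma is any simple undirected path whose first edge points into eta (i.e. leaves eta via a parent).
Parents of eta: {theta}.
Enumerating:
  P1: eta <- theta -> mu <- alpha -> gamma
  P2: eta <- theta -> mu -> gamma
  P3: eta <- theta -> gamma
That exhausts the simple backdoor paths. Count: 3.

3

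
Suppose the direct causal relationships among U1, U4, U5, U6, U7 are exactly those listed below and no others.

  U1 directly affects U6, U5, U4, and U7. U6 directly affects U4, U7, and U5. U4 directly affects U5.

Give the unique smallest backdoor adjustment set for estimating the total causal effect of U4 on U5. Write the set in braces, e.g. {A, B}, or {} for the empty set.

{U1, U6}

Variables eligible for adjustment (non-descendants of U4, excluding U4 and U5): {U1, U6, U7}.
Backdoor paths from U4 to U5:
  P1: U4 <- U1 -> U6 -> U5
  P2: U4 <- U1 -> U7 <- U6 -> U5
  P3: U4 <- U1 -> U5
  P4: U4 <- U6 <- U1 -> U5
  P5: U4 <- U6 -> U7 <- U1 -> U5
  P6: U4 <- U6 -> U5
The empty set is not sufficient: P1 (U4 <- U1 -> U6 -> U5) has no collider blocking it and no conditioned non-collider, so it is open.
Try {U1, U6}:
  P1: blocked at fork node U1 ∈ conditioning set.
  P2: blocked at fork node U1 ∈ conditioning set.
  P3: blocked at fork node U1 ∈ conditioning set.
  P4: blocked at chain node U6 ∈ conditioning set.
  P5: blocked at fork node U6 ∈ conditioning set.
  P6: blocked at fork node U6 ∈ conditioning set.
{U1, U6} contains no descendant of U4 and blocks every backdoor path.
Every element of {U1, U6} is needed (dropping U1 leaves P3 open; dropping U6 leaves P6 open), so no proper subset is valid.
Among all size-2 subsets of the eligible variables, only {U1, U6} blocks every backdoor path, so it is the unique smallest valid adjustment set.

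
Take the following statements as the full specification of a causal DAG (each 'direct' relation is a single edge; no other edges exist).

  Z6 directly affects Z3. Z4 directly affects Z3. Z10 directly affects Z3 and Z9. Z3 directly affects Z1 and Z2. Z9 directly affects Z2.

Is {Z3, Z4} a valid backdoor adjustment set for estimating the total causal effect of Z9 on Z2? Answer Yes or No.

Backdoor paths from Z9 to Z2 (paths whose first edge points into Z9):
  P1: Z9 <- Z10 -> Z3 -> Z2
Condition 1 (no descendant of Z9 in the set): holds — descendants of Z9 are {Z2}; none are in {Z3, Z4}.
Condition 2 (every backdoor path blocked by {Z3, Z4}):
  P1: blocked at chain node Z3 ∈ conditioning set.
{Z3, Z4} satisfies the backdoor criterion.

Yes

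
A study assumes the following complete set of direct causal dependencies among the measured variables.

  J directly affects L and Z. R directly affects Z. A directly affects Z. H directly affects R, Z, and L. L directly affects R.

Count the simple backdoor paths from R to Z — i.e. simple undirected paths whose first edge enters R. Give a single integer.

4

A backdoor path from R to Z is any simple undirected path whose first edge points into R (i.e. leaves R via a parent).
Parents of R: {H, L}.
Enumerating:
  P1: R <- H -> L <- J -> Z
  P2: R <- H -> Z
  P3: R <- L <- H -> Z
  P4: R <- L <- J -> Z
That exhausts the simple backdoor paths. Count: 4.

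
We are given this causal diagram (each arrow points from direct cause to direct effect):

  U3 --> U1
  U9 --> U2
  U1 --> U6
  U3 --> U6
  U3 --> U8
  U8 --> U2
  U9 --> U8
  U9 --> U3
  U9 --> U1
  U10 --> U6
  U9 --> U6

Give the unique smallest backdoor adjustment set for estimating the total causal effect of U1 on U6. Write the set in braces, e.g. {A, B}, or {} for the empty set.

Variables eligible for adjustment (non-descendants of U1, excluding U1 and U6): {U10, U2, U3, U8, U9}.
Backdoor paths from U1 to U6:
  P1: U1 <- U9 -> U3 -> U6
  P2: U1 <- U9 -> U8 <- U3 -> U6
  P3: U1 <- U9 -> U6
  P4: U1 <- U9 -> U2 <- U8 <- U3 -> U6
  P5: U1 <- U3 <- U9 -> U6
  P6: U1 <- U3 -> U8 <- U9 -> U6
  P7: U1 <- U3 -> U8 -> U2 <- U9 -> U6
  P8: U1 <- U3 -> U6
The empty set is not sufficient: P1 (U1 <- U9 -> U3 -> U6) has no collider blocking it and no conditioned non-collider, so it is open.
Try {U3, U9}:
  P1: blocked at fork node U9 ∈ conditioning set.
  P2: blocked at fork node U9 ∈ conditioning set.
  P3: blocked at fork node U9 ∈ conditioning set.
  P4: blocked at fork node U9 ∈ conditioning set.
  P5: blocked at chain node U3 ∈ conditioning set.
  P6: blocked at fork node U3 ∈ conditioning set.
  P7: blocked at fork node U3 ∈ conditioning set.
  P8: blocked at fork node U3 ∈ conditioning set.
{U3, U9} contains no descendant of U1 and blocks every backdoor path.
Every element of {U3, U9} is needed (dropping U3 leaves P8 open; dropping U9 leaves P3 open), so no proper subset is valid.
Among all size-2 subsets of the eligible variables, only {U3, U9} blocks every backdoor path, so it is the unique smallest valid adjustment set.

{U3, U9}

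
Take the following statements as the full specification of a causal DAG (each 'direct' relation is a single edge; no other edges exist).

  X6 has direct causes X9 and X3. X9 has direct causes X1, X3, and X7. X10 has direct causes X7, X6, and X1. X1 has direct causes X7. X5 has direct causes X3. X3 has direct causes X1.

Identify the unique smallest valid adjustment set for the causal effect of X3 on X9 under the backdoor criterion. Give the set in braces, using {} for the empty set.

Variables eligible for adjustment (non-descendants of X3, excluding X3 and X9): {X1, X7}.
Backdoor paths from X3 to X9:
  P1: X3 <- X1 <- X7 -> X9
  P2: X3 <- X1 <- X7 -> X10 <- X6 <- X9
  P3: X3 <- X1 -> X9
  P4: X3 <- X1 -> X10 <- X7 -> X9
  P5: X3 <- X1 -> X10 <- X6 <- X9
The empty set is not sufficient: P1 (X3 <- X1 <- X7 -> X9) has no collider blocking it and no conditioned non-collider, so it is open.
Try {X1}:
  P1: blocked at chain node X1 ∈ conditioning set.
  P2: blocked at chain node X1 ∈ conditioning set.
  P3: blocked at fork node X1 ∈ conditioning set.
  P4: blocked at fork node X1 ∈ conditioning set.
  P5: blocked at fork node X1 ∈ conditioning set.
{X1} contains no descendant of X3 and blocks every backdoor path.
No other singleton works — e.g. {X7} leaves P3 open — so {X1} is the unique smallest valid adjustment set.

{X1}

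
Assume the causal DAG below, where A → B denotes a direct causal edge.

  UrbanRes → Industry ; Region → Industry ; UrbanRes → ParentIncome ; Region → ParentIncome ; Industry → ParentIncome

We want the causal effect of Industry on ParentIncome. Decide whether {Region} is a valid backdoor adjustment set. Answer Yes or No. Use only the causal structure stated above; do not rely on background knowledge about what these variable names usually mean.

No

Backdoor paths from Industry to ParentIncome (paths whose first edge points into Industry):
  P1: Industry <- Region -> ParentIncome
  P2: Industry <- UrbanRes -> ParentIncome
Condition 1 (no descendant of Industry in the set): holds — descendants of Industry are {ParentIncome}; none are in {Region}.
Condition 2 (every backdoor path blocked by {Region}):
  P1: blocked at fork node Region ∈ conditioning set.
  P2: open — no interior node is in the conditioning set.
{Region} does not satisfy the backdoor criterion.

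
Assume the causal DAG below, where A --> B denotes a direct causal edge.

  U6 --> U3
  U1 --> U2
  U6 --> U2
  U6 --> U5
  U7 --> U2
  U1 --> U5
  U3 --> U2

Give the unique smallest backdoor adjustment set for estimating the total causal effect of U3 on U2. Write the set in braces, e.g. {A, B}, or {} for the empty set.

Variables eligible for adjustment (non-descendants of U3, excluding U3 and U2): {U1, U5, U6, U7}.
Backdoor paths from U3 to U2:
  P1: U3 <- U6 -> U2
  P2: U3 <- U6 -> U5 <- U1 -> U2
The empty set is not sufficient: P1 (U3 <- U6 -> U2) has no collider blocking it and no conditioned non-collider, so it is open.
Try {U6}:
  P1: blocked at fork node U6 ∈ conditioning set.
  P2: blocked at fork node U6 ∈ conditioning set.
{U6} contains no descendant of U3 and blocks every backdoor path.
No other singleton works — e.g. {U1} leaves P1 open — so {U6} is the unique smallest valid adjustment set.

{U6}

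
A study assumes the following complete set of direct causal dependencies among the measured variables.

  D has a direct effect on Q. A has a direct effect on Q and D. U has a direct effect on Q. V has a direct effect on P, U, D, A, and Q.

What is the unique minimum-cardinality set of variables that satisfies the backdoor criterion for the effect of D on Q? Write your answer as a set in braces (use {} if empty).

Variables eligible for adjustment (non-descendants of D, excluding D and Q): {A, P, U, V}.
Backdoor paths from D to Q:
  P1: D <- V -> U -> Q
  P2: D <- V -> A -> Q
  P3: D <- V -> Q
  P4: D <- A <- V -> U -> Q
  P5: D <- A <- V -> Q
  P6: D <- A -> Q
The empty set is not sufficient: P1 (D <- V -> U -> Q) has no collider blocking it and no conditioned non-collider, so it is open.
Try {A, V}:
  P1: blocked at fork node V ∈ conditioning set.
  P2: blocked at fork node V ∈ conditioning set.
  P3: blocked at fork node V ∈ conditioning set.
  P4: blocked at chain node A ∈ conditioning set.
  P5: blocked at chain node A ∈ conditioning set.
  P6: blocked at fork node A ∈ conditioning set.
{A, V} contains no descendant of D and blocks every backdoor path.
Every element of {A, V} is needed (dropping A leaves P6 open; dropping V leaves P1 open), so no proper subset is valid.
Among all size-2 subsets of the eligible variables, only {A, V} blocks every backdoor path, so it is the unique smallest valid adjustment set.

{A, V}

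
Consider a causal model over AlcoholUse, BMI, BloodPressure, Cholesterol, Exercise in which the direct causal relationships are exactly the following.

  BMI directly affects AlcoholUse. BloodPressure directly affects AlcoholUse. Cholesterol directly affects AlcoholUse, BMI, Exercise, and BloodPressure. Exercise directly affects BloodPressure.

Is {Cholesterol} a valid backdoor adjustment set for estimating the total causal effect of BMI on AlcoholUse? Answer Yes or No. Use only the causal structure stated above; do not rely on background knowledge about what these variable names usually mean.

Backdoor paths from BMI to AlcoholUse (paths whose first edge points into BMI):
  P1: BMI <- Cholesterol -> Exercise -> BloodPressure -> AlcoholUse
  P2: BMI <- Cholesterol -> BloodPressure -> AlcoholUse
  P3: BMI <- Cholesterol -> AlcoholUse
Condition 1 (no descendant of BMI in the set): holds — descendants of BMI are {AlcoholUse}; none are in {Cholesterol}.
Condition 2 (every backdoor path blocked by {Cholesterol}):
  P1: blocked at fork node Cholesterol ∈ conditioning set.
  P2: blocked at fork node Cholesterol ∈ conditioning set.
  P3: blocked at fork node Cholesterol ∈ conditioning set.
{Cholesterol} satisfies the backdoor criterion.

Yes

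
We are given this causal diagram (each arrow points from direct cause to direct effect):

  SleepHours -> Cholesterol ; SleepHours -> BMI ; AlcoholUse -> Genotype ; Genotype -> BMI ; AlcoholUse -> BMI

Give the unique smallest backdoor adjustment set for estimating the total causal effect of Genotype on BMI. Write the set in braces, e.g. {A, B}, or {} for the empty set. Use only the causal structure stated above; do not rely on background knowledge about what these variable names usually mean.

{AlcoholUse}

Variables eligible for adjustment (non-descendants of Genotype, excluding Genotype and BMI): {AlcoholUse, Cholesterol, SleepHours}.
Backdoor paths from Genotype to BMI:
  P1: Genotype <- AlcoholUse -> BMI
The empty set is not sufficient: P1 (Genotype <- AlcoholUse -> BMI) has no collider blocking it and no conditioned non-collider, so it is open.
Try {AlcoholUse}:
  P1: blocked at fork node AlcoholUse ∈ conditioning set.
{AlcoholUse} contains no descendant of Genotype and blocks every backdoor path.
No other singleton works — e.g. {SleepHours} leaves P1 open — so {AlcoholUse} is the unique smallest valid adjustment set.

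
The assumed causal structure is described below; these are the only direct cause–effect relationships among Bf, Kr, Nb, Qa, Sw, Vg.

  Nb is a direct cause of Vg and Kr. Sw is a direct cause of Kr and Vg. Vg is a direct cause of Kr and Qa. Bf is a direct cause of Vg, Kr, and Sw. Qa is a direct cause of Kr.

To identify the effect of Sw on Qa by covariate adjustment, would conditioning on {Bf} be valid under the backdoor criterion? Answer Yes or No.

Yes

Backdoor paths from Sw to Qa (paths whose first edge points into Sw):
  P1: Sw <- Bf -> Vg <- Nb -> Kr <- Qa
  P2: Sw <- Bf -> Vg -> Qa
  P3: Sw <- Bf -> Vg -> Kr <- Qa
  P4: Sw <- Bf -> Kr <- Nb -> Vg -> Qa
  P5: Sw <- Bf -> Kr <- Vg -> Qa
  P6: Sw <- Bf -> Kr <- Qa
Condition 1 (no descendant of Sw in the set): holds — descendants of Sw are {Kr, Qa, Vg}; none are in {Bf}.
Condition 2 (every backdoor path blocked by {Bf}):
  P1: blocked at fork node Bf ∈ conditioning set.
  P2: blocked at fork node Bf ∈ conditioning set.
  P3: blocked at fork node Bf ∈ conditioning set.
  P4: blocked at fork node Bf ∈ conditioning set.
  P5: blocked at fork node Bf ∈ conditioning set.
  P6: blocked at fork node Bf ∈ conditioning set.
{Bf} satisfies the backdoor criterion.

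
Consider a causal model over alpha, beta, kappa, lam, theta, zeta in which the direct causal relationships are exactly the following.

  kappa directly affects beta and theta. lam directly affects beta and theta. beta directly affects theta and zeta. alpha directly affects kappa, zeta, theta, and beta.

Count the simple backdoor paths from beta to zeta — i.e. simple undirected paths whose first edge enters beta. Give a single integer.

A backdoor path from beta to zeta is any simple undirected path whose first edge points into beta (i.e. leaves beta via a parent).
Parents of beta: {alpha, kappa, lam}.
Enumerating:
  P1: beta <- alpha -> zeta
  P2: beta <- kappa <- alpha -> zeta
  P3: beta <- kappa -> theta <- alpha -> zeta
  P4: beta <- lam -> theta <- alpha -> zeta
  P5: beta <- lam -> theta <- kappa <- alpha -> zeta
That exhausts the simple backdoor paths. Count: 5.

5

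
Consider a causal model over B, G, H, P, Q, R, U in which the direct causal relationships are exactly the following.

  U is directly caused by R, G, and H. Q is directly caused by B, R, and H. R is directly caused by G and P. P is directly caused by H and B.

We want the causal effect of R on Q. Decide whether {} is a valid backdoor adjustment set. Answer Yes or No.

No

Backdoor paths from R to Q (paths whose first edge points into R):
  P1: R <- G -> U <- H -> P <- B -> Q
  P2: R <- G -> U <- H -> Q
  P3: R <- P <- H -> Q
  P4: R <- P <- B -> Q
Condition 1 (no descendant of R in the set): holds — descendants of R are {Q, U}; none are in {}.
Condition 2 (every backdoor path blocked by {}):
  P1: blocked at collider U (neither it nor any descendant is in the conditioning set).
  P2: blocked at collider U (neither it nor any descendant is in the conditioning set).
  P3: open — no interior node is in the conditioning set.
  P4: open — no interior node is in the conditioning set.
{} does not satisfy the backdoor criterion.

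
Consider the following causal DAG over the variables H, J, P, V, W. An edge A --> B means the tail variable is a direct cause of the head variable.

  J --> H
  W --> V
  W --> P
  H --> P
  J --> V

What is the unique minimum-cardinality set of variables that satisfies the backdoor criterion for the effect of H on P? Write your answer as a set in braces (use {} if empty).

{}

Variables eligible for adjustment (non-descendants of H, excluding H and P): {J, V, W}.
Backdoor paths from H to P:
  P1: H <- J -> V <- W -> P
Each backdoor path contains an unconditioned collider, so every path is already blocked with the empty conditioning set:
  P1: blocked at collider V (neither it nor any descendant is in the conditioning set).
The empty set is therefore the unique smallest valid set.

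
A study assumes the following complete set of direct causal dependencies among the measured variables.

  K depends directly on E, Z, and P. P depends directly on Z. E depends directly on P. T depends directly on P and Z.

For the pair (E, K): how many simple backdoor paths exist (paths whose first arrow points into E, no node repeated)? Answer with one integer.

3

A backdoor path from E to K is any simple undirected path whose first edge points into E (i.e. leaves E via a parent).
Parents of E: {P}.
Enumerating:
  P1: E <- P <- Z -> K
  P2: E <- P -> K
  P3: E <- P -> T <- Z -> K
That exhausts the simple backdoor paths. Count: 3.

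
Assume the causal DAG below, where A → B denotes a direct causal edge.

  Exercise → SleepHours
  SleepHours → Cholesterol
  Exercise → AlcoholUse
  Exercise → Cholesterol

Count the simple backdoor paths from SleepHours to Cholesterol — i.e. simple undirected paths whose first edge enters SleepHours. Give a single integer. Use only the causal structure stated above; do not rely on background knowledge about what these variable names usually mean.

A backdoor path from SleepHours to Cholesterol is any simple undirected path whose first edge points into SleepHours (i.e. leaves SleepHours via a parent).
Parents of SleepHours: {Exercise}.
Enumerating:
  P1: SleepHours <- Exercise -> Cholesterol
That exhausts the simple backdoor paths. Count: 1.

1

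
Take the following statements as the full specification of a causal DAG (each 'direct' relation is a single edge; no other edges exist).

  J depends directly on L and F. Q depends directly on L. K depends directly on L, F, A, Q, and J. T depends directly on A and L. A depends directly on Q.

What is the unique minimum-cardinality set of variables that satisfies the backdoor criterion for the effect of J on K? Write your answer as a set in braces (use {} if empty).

Variables eligible for adjustment (non-descendants of J, excluding J and K): {A, F, L, Q, T}.
Backdoor paths from J to K:
  P1: J <- F -> K
  P2: J <- L -> Q -> A -> K
  P3: J <- L -> Q -> K
  P4: J <- L -> T <- A <- Q -> K
  P5: J <- L -> T <- A -> K
  P6: J <- L -> K
The empty set is not sufficient: P1 (J <- F -> K) has no collider blocking it and no conditioned non-collider, so it is open.
Try {F, L}:
  P1: blocked at fork node F ∈ conditioning set.
  P2: blocked at fork node L ∈ conditioning set.
  P3: blocked at fork node L ∈ conditioning set.
  P4: blocked at fork node L ∈ conditioning set.
  P5: blocked at fork node L ∈ conditioning set.
  P6: blocked at fork node L ∈ conditioning set.
{F, L} contains no descendant of J and blocks every backdoor path.
Every element of {F, L} is needed (dropping F leaves P1 open; dropping L leaves P2 open), so no proper subset is valid.
Among all size-2 subsets of the eligible variables, only {F, L} blocks every backdoor path, so it is the unique smallest valid adjustment set.

{F, L}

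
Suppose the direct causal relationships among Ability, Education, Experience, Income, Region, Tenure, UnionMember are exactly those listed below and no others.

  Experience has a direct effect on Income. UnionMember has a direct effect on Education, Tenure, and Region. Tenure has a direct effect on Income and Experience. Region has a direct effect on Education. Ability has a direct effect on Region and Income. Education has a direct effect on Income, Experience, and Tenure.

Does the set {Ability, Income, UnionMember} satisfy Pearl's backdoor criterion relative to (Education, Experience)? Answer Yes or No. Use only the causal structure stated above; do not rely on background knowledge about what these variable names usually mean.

No

Backdoor paths from Education to Experience (paths whose first edge points into Education):
  P1: Education <- UnionMember -> Region <- Ability -> Income <- Tenure -> Experience
  P2: Education <- UnionMember -> Region <- Ability -> Income <- Experience
  P3: Education <- UnionMember -> Tenure -> Experience
  P4: Education <- UnionMember -> Tenure -> Income <- Experience
  P5: Education <- Region <- UnionMember -> Tenure -> Experience
  P6: Education <- Region <- UnionMember -> Tenure -> Income <- Experience
  P7: Education <- Region <- Ability -> Income <- Tenure -> Experience
  P8: Education <- Region <- Ability -> Income <- Experience
Condition 1 (no descendant of Education in the set): FAILS — Income is a descendant of Education.
Condition 2 (every backdoor path blocked by {Ability, Income, UnionMember}):
  P1: blocked at fork node UnionMember ∈ conditioning set.
  P2: blocked at fork node UnionMember ∈ conditioning set.
  P3: blocked at fork node UnionMember ∈ conditioning set.
  P4: blocked at fork node UnionMember ∈ conditioning set.
  P5: blocked at fork node UnionMember ∈ conditioning set.
  P6: blocked at fork node UnionMember ∈ conditioning set.
  P7: blocked at fork node Ability ∈ conditioning set.
  P8: blocked at fork node Ability ∈ conditioning set.
{Ability, Income, UnionMember} does not satisfy the backdoor criterion.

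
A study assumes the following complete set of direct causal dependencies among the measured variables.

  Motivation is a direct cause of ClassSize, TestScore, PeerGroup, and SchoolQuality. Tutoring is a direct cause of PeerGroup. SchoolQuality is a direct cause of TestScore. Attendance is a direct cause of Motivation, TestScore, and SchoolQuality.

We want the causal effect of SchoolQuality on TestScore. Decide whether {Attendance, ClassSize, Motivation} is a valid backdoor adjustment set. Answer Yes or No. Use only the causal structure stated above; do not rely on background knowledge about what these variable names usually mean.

Yes

Backdoor paths from SchoolQuality to TestScore (paths whose first edge points into SchoolQuality):
  P1: SchoolQuality <- Attendance -> Motivation -> TestScore
  P2: SchoolQuality <- Attendance -> TestScore
  P3: SchoolQuality <- Motivation <- Attendance -> TestScore
  P4: SchoolQuality <- Motivation -> TestScore
Condition 1 (no descendant of SchoolQuality in the set): holds — descendants of SchoolQuality are {TestScore}; none are in {Attendance, ClassSize, Motivation}.
Condition 2 (every backdoor path blocked by {Attendance, ClassSize, Motivation}):
  P1: blocked at fork node Attendance ∈ conditioning set.
  P2: blocked at fork node Attendance ∈ conditioning set.
  P3: blocked at chain node Motivation ∈ conditioning set.
  P4: blocked at fork node Motivation ∈ conditioning set.
{Attendance, ClassSize, Motivation} satisfies the backdoor criterion.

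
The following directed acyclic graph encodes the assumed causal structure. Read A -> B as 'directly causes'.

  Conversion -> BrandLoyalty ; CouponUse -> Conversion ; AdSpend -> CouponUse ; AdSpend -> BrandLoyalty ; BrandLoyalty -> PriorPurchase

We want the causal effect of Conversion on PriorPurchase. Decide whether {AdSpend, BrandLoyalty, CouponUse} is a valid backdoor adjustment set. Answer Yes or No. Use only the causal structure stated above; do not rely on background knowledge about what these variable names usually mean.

No

Backdoor paths from Conversion to PriorPurchase (paths whose first edge points into Conversion):
  P1: Conversion <- CouponUse <- AdSpend -> BrandLoyalty -> PriorPurchase
Condition 1 (no descendant of Conversion in the set): FAILS — BrandLoyalty is a descendant of Conversion.
Condition 2 (every backdoor path blocked by {AdSpend, BrandLoyalty, CouponUse}):
  P1: blocked at chain node CouponUse ∈ conditioning set.
{AdSpend, BrandLoyalty, CouponUse} does not satisfy the backdoor criterion.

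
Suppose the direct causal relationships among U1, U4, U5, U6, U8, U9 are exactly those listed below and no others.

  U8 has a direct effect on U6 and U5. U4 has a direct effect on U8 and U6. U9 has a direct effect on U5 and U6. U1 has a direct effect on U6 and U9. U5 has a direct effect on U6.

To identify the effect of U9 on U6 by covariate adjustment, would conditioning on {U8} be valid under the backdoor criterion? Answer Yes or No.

No

Backdoor paths from U9 to U6 (paths whose first edge points into U9):
  P1: U9 <- U1 -> U6
Condition 1 (no descendant of U9 in the set): holds — descendants of U9 are {U5, U6}; none are in {U8}.
Condition 2 (every backdoor path blocked by {U8}):
  P1: open — no interior node is in the conditioning set.
{U8} does not satisfy the backdoor criterion.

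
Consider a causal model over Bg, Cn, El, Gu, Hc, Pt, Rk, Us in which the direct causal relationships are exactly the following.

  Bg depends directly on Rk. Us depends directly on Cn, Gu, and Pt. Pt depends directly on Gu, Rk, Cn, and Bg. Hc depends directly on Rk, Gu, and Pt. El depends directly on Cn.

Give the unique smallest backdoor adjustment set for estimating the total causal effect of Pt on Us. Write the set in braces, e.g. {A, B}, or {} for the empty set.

Variables eligible for adjustment (non-descendants of Pt, excluding Pt and Us): {Bg, Cn, El, Gu, Rk}.
Backdoor paths from Pt to Us:
  P1: Pt <- Gu -> Us
  P2: Pt <- Cn -> Us
  P3: Pt <- Rk -> Hc <- Gu -> Us
  P4: Pt <- Bg <- Rk -> Hc <- Gu -> Us
The empty set is not sufficient: P1 (Pt <- Gu -> Us) has no collider blocking it and no conditioned non-collider, so it is open.
Try {Cn, Gu}:
  P1: blocked at fork node Gu ∈ conditioning set.
  P2: blocked at fork node Cn ∈ conditioning set.
  P3: blocked at collider Hc (neither it nor any descendant is in the conditioning set).
  P4: blocked at collider Hc (neither it nor any descendant is in the conditioning set).
{Cn, Gu} contains no descendant of Pt and blocks every backdoor path.
Every element of {Cn, Gu} is needed (dropping Cn leaves P2 open; dropping Gu leaves P1 open), so no proper subset is valid.
Among all size-2 subsets of the eligible variables, only {Cn, Gu} blocks every backdoor path, so it is the unique smallest valid adjustment set.

{Cn, Gu}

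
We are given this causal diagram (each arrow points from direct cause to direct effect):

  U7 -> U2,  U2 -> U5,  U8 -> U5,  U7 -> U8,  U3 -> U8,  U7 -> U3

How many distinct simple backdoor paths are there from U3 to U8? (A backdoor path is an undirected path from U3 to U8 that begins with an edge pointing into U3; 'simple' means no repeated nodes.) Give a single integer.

A backdoor path from U3 to U8 is any simple undirected path whose first edge points into U3 (i.e. leaves U3 via a parent).
Parents of U3: {U7}.
Enumerating:
  P1: U3 <- U7 -> U2 -> U5 <- U8
  P2: U3 <- U7 -> U8
That exhausts the simple backdoor paths. Count: 2.

2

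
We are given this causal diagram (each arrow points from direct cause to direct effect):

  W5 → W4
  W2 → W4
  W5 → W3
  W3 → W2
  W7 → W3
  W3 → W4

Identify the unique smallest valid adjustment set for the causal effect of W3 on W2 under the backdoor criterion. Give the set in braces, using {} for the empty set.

Variables eligible for adjustment (non-descendants of W3, excluding W3 and W2): {W5, W7}.
Backdoor paths from W3 to W2:
  P1: W3 <- W5 -> W4 <- W2
Each backdoor path contains an unconditioned collider, so every path is already blocked with the empty conditioning set:
  P1: blocked at collider W4 (neither it nor any descendant is in the conditioning set).
The empty set is therefore the unique smallest valid set.

{}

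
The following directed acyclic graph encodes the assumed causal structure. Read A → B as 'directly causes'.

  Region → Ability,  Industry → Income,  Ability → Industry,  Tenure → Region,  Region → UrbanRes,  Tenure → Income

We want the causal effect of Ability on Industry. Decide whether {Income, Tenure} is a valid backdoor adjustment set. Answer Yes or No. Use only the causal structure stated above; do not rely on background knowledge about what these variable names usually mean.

Backdoor paths from Ability to Industry (paths whose first edge points into Ability):
  P1: Ability <- Region <- Tenure -> Income <- Industry
Condition 1 (no descendant of Ability in the set): FAILS — Income is a descendant of Ability.
Condition 2 (every backdoor path blocked by {Income, Tenure}):
  P1: blocked at fork node Tenure ∈ conditioning set.
{Income, Tenure} does not satisfy the backdoor criterion.

No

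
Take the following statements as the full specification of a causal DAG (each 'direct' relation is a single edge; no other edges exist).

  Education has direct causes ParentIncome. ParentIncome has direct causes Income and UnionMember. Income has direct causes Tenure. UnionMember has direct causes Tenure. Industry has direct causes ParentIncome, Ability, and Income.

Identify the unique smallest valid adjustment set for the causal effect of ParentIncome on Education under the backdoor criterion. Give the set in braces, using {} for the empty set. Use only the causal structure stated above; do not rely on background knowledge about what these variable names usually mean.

Variables eligible for adjustment (non-descendants of ParentIncome, excluding ParentIncome and Education): {Ability, Income, Tenure, UnionMember}.
Backdoor paths from ParentIncome to Education:
  (none)
With no backdoor paths the empty set already satisfies the criterion, and it is trivially minimal.

{}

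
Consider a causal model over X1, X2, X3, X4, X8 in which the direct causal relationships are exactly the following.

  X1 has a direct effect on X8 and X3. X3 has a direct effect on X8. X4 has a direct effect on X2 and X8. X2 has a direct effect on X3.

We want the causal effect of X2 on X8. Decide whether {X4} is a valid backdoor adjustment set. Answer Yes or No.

Yes

Backdoor paths from X2 to X8 (paths whose first edge points into X2):
  P1: X2 <- X4 -> X8
Condition 1 (no descendant of X2 in the set): holds — descendants of X2 are {X3, X8}; none are in {X4}.
Condition 2 (every backdoor path blocked by {X4}):
  P1: blocked at fork node X4 ∈ conditioning set.
{X4} satisfies the backdoor criterion.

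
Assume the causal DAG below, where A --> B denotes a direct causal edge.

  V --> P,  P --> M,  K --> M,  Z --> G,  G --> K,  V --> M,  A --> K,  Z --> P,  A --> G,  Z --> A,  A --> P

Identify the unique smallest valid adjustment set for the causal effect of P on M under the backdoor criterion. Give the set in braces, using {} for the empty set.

Variables eligible for adjustment (non-descendants of P, excluding P and M): {A, G, K, V, Z}.
Backdoor paths from P to M:
  P1: P <- Z -> A -> G -> K -> M
  P2: P <- Z -> A -> K -> M
  P3: P <- Z -> G <- A -> K -> M
  P4: P <- Z -> G -> K -> M
  P5: P <- V -> M
  P6: P <- A <- Z -> G -> K -> M
  P7: P <- A -> G -> K -> M
  P8: P <- A -> K -> M
The empty set is not sufficient: P1 (P <- Z -> A -> G -> K -> M) has no collider blocking it and no conditioned non-collider, so it is open.
Try {K, V}:
  P1: blocked at chain node K ∈ conditioning set.
  P2: blocked at chain node K ∈ conditioning set.
  P3: blocked at chain node K ∈ conditioning set.
  P4: blocked at chain node K ∈ conditioning set.
  P5: blocked at fork node V ∈ conditioning set.
  P6: blocked at chain node K ∈ conditioning set.
  P7: blocked at chain node K ∈ conditioning set.
  P8: blocked at chain node K ∈ conditioning set.
{K, V} contains no descendant of P and blocks every backdoor path.
Every element of {K, V} is needed (dropping K leaves P1 open; dropping V leaves P5 open), so no proper subset is valid.
Among all size-2 subsets of the eligible variables, only {K, V} blocks every backdoor path, so it is the unique smallest valid adjustment set.

{K, V}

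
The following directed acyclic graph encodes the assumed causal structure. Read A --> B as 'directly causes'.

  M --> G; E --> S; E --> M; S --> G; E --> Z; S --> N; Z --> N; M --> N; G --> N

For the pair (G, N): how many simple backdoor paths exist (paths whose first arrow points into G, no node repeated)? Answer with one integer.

A backdoor path from G to N is any simple undirected path whose first edge points into G (i.e. leaves G via a parent).
Parents of G: {M, S}.
Enumerating:
  P1: G <- S <- E -> M -> N
  P2: G <- S <- E -> Z -> N
  P3: G <- S -> N
  P4: G <- M <- E -> S -> N
  P5: G <- M <- E -> Z -> N
  P6: G <- M -> N
That exhausts the simple backdoor paths. Count: 6.

6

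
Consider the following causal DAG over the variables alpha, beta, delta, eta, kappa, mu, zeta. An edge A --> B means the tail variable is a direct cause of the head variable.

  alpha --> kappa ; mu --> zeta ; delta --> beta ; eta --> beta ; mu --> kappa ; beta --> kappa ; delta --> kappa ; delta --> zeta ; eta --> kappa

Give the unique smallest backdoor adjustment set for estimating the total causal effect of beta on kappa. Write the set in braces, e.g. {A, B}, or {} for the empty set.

Variables eligible for adjustment (non-descendants of beta, excluding beta and kappa): {alpha, delta, eta, mu, zeta}.
Backdoor paths from beta to kappa:
  P1: beta <- delta -> zeta <- mu -> kappa
  P2: beta <- delta -> kappa
  P3: beta <- eta -> kappa
The empty set is not sufficient: P2 (beta <- delta -> kappa) has no collider blocking it and no conditioned non-collider, so it is open.
Try {delta, eta}:
  P1: blocked at fork node delta ∈ conditioning set.
  P2: blocked at fork node delta ∈ conditioning set.
  P3: blocked at fork node eta ∈ conditioning set.
{delta, eta} contains no descendant of beta and blocks every backdoor path.
Every element of {delta, eta} is needed (dropping delta leaves P2 open; dropping eta leaves P3 open), so no proper subset is valid.
Among all size-2 subsets of the eligible variables, only {delta, eta} blocks every backdoor path, so it is the unique smallest valid adjustment set.

{delta, eta}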